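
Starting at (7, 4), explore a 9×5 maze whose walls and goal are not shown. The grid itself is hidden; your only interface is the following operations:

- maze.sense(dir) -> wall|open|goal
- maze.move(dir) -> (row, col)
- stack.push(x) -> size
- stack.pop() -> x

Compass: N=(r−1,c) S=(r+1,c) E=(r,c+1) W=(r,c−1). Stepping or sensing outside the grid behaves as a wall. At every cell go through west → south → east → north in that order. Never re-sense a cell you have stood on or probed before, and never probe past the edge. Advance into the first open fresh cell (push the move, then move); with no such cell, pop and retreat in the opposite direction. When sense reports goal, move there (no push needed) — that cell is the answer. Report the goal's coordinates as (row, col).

→ maze.sense(dir→west)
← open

→ stack.push(x→west)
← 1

→ maze.move(dir→west)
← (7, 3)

→ maze.sense(dir→west)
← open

→ stack.push(x→west)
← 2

→ maze.move(dir→west)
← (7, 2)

→ maze.sense(dir→west)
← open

→ stack.push(x→west)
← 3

→ maze.move(dir→west)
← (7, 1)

→ maze.sense(dir→west)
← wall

→ maze.sense(dir→south)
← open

→ stack.push(x→south)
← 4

→ maze.move(dir→south)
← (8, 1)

→ maze.sense(dir→west)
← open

→ stack.push(x→west)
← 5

→ maze.move(dir→west)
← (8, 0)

→ stack.pop()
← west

→ maze.move(dir→east)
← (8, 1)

→ maze.sense(dir→east)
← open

→ stack.push(x→east)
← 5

→ maze.move(dir→east)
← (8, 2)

→ maze.sense(dir→east)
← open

→ stack.push(x→east)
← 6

→ maze.move(dir→east)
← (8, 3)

→ maze.sense(dir→east)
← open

→ stack.push(x→east)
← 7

→ maze.move(dir→east)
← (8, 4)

→ stack.pop()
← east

→ maze.move(dir→west)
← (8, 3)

→ stack.pop()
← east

→ maze.move(dir→west)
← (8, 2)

→ stack.pop()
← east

→ maze.move(dir→west)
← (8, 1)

→ stack.pop()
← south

→ maze.move(dir→north)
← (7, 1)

→ maze.sense(dir→north)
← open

→ stack.push(x→north)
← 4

→ maze.move(dir→north)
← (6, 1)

→ maze.sense(dir→west)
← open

→ stack.push(x→west)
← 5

→ maze.move(dir→west)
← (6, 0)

→ maze.sense(dir→north)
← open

→ stack.push(x→north)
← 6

→ maze.move(dir→north)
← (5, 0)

→ maze.sense(dir→east)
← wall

→ maze.sense(dir→north)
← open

→ stack.push(x→north)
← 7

→ maze.move(dir→north)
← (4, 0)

→ maze.sense(dir→east)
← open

→ stack.push(x→east)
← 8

→ maze.move(dir→east)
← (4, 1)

→ maze.sense(dir→east)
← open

→ stack.push(x→east)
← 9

→ maze.move(dir→east)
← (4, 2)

→ maze.sense(dir→south)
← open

→ stack.push(x→south)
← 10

→ maze.move(dir→south)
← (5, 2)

→ maze.sense(dir→south)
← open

→ stack.push(x→south)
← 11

→ maze.move(dir→south)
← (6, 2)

→ maze.sense(dir→east)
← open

→ stack.push(x→east)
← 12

→ maze.move(dir→east)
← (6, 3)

→ maze.sense(dir→east)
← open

→ stack.push(x→east)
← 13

→ maze.move(dir→east)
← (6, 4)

→ maze.sense(dir→north)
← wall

→ stack.pop()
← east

→ maze.move(dir→west)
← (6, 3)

→ maze.sense(dir→north)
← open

→ stack.push(x→north)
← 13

→ maze.move(dir→north)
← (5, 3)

→ maze.sense(dir→north)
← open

→ stack.push(x→north)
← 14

→ maze.move(dir→north)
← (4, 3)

→ maze.sense(dir→east)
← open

→ stack.push(x→east)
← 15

→ maze.move(dir→east)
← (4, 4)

→ maze.sense(dir→north)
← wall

→ stack.pop()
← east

→ maze.move(dir→west)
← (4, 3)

→ maze.sense(dir→north)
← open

→ stack.push(x→north)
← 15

→ maze.move(dir→north)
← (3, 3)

→ maze.sense(dir→west)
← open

→ stack.push(x→west)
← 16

→ maze.move(dir→west)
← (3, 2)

→ maze.sense(dir→west)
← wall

→ maze.sense(dir→north)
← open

→ stack.push(x→north)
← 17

→ maze.move(dir→north)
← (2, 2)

→ maze.sense(dir→west)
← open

→ stack.push(x→west)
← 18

→ maze.move(dir→west)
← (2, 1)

→ maze.sense(dir→west)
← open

→ stack.push(x→west)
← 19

→ maze.move(dir→west)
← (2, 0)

→ maze.sense(dir→south)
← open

→ stack.push(x→south)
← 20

→ maze.move(dir→south)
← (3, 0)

→ stack.pop()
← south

→ maze.move(dir→north)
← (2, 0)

→ maze.sense(dir→north)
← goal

→ maze.move(dir→north)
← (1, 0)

Answer: (1, 0)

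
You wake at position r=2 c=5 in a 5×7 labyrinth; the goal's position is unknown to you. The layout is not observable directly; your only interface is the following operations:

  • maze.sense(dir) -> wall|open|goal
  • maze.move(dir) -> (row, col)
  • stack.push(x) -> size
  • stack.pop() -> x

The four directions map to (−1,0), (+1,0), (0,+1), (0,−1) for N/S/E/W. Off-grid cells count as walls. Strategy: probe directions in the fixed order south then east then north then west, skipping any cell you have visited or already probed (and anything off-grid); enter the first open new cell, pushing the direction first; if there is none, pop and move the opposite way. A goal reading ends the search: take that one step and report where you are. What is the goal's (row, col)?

Step: maze.sense[dir→south]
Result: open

Step: stack.push[x→south]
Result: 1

Step: maze.move[dir→south]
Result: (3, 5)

Step: maze.sense[dir→south]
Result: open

Step: stack.push[x→south]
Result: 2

Step: maze.move[dir→south]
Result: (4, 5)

Step: maze.sense[dir→east]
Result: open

Step: stack.push[x→east]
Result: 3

Step: maze.move[dir→east]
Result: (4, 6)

Step: maze.sense[dir→north]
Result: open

Step: stack.push[x→north]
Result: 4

Step: maze.move[dir→north]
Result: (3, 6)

Step: maze.sense[dir→north]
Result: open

Step: stack.push[x→north]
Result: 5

Step: maze.move[dir→north]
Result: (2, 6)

Step: maze.sense[dir→north]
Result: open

Step: stack.push[x→north]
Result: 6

Step: maze.move[dir→north]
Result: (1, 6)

Step: maze.sense[dir→north]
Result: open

Step: stack.push[x→north]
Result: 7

Step: maze.move[dir→north]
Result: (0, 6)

Step: maze.sense[dir→west]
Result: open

Step: stack.push[x→west]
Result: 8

Step: maze.move[dir→west]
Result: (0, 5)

Step: maze.sense[dir→south]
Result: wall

Step: maze.sense[dir→west]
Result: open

Step: stack.push[x→west]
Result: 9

Step: maze.move[dir→west]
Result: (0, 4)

Step: maze.sense[dir→south]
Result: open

Step: stack.push[x→south]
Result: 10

Step: maze.move[dir→south]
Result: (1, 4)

Step: maze.sense[dir→south]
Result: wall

Step: maze.sense[dir→west]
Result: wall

Step: stack.pop[]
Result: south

Step: maze.move[dir→north]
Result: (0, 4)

Step: maze.sense[dir→west]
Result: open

Step: stack.push[x→west]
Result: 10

Step: maze.move[dir→west]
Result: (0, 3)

Step: maze.sense[dir→west]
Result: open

Step: stack.push[x→west]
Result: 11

Step: maze.move[dir→west]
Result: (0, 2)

Step: maze.sense[dir→south]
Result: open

Step: stack.push[x→south]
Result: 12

Step: maze.move[dir→south]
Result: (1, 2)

Step: maze.sense[dir→south]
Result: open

Step: stack.push[x→south]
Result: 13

Step: maze.move[dir→south]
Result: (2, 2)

Step: maze.sense[dir→south]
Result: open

Step: stack.push[x→south]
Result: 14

Step: maze.move[dir→south]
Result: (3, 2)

Step: maze.sense[dir→south]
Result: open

Step: stack.push[x→south]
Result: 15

Step: maze.move[dir→south]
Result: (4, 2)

Step: maze.sense[dir→east]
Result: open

Step: stack.push[x→east]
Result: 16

Step: maze.move[dir→east]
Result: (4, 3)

Step: maze.sense[dir→east]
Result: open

Step: stack.push[x→east]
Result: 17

Step: maze.move[dir→east]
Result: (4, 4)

Step: maze.sense[dir→north]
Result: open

Step: stack.push[x→north]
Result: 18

Step: maze.move[dir→north]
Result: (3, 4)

Step: maze.sense[dir→west]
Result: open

Step: stack.push[x→west]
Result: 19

Step: maze.move[dir→west]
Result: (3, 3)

Step: maze.sense[dir→north]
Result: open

Step: stack.push[x→north]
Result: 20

Step: maze.move[dir→north]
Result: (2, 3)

Step: stack.pop[]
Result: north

Step: maze.move[dir→south]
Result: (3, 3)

Step: stack.pop[]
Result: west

Step: maze.move[dir→east]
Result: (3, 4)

Step: stack.pop[]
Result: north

Step: maze.move[dir→south]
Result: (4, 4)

Step: stack.pop[]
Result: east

Step: maze.move[dir→west]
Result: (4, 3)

Step: stack.pop[]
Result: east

Step: maze.move[dir→west]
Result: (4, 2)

Step: maze.sense[dir→west]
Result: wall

Step: stack.pop[]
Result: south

Step: maze.move[dir→north]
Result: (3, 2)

Step: maze.sense[dir→west]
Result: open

Step: stack.push[x→west]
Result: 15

Step: maze.move[dir→west]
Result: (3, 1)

Step: maze.sense[dir→north]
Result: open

Step: stack.push[x→north]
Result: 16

Step: maze.move[dir→north]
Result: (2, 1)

Step: maze.sense[dir→north]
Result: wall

Step: maze.sense[dir→west]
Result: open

Step: stack.push[x→west]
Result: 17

Step: maze.move[dir→west]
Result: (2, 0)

Step: maze.sense[dir→south]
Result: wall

Step: maze.sense[dir→north]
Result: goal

Step: maze.move[dir→north]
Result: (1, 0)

Answer: (1, 0)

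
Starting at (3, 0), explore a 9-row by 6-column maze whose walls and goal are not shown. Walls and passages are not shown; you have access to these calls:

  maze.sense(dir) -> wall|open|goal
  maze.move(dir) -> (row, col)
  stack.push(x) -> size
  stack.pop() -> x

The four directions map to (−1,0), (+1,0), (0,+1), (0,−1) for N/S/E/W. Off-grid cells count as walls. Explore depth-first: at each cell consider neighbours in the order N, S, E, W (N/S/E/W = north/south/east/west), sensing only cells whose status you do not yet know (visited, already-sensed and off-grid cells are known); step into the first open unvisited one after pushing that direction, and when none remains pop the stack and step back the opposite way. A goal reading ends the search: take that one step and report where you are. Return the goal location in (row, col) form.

# 1. sense(dir→north) => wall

# 2. sense(dir→south) => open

# 3. push(x→south) => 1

# 4. move(dir→south) => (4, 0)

# 5. sense(dir→south) => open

# 6. push(x→south) => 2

# 7. move(dir→south) => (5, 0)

# 8. sense(dir→south) => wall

# 9. sense(dir→east) => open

# 10. push(x→east) => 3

# 11. move(dir→east) => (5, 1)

# 12. sense(dir→north) => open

# 13. push(x→north) => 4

# 14. move(dir→north) => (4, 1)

# 15. sense(dir→north) => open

# 16. push(x→north) => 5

# 17. move(dir→north) => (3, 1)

# 18. sense(dir→north) => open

# 19. push(x→north) => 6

# 20. move(dir→north) => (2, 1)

# 21. sense(dir→north) => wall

# 22. sense(dir→east) => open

# 23. push(x→east) => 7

# 24. move(dir→east) => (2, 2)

# 25. sense(dir→north) => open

# 26. push(x→north) => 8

# 27. move(dir→north) => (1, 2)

# 28. sense(dir→north) => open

# 29. push(x→north) => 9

# 30. move(dir→north) => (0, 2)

# 31. sense(dir→east) => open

# 32. push(x→east) => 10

# 33. move(dir→east) => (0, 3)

# 34. sense(dir→south) => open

# 35. push(x→south) => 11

# 36. move(dir→south) => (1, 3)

# 37. sense(dir→south) => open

# 38. push(x→south) => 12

# 39. move(dir→south) => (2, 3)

# 40. sense(dir→south) => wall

# 41. sense(dir→east) => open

# 42. push(x→east) => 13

# 43. move(dir→east) => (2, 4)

# 44. sense(dir→north) => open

# 45. push(x→north) => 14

# 46. move(dir→north) => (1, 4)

# 47. sense(dir→north) => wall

# 48. sense(dir→east) => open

# 49. push(x→east) => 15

# 50. move(dir→east) => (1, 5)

# 51. sense(dir→north) => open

# 52. push(x→north) => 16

# 53. move(dir→north) => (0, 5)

# 54. pop() => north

# 55. move(dir→south) => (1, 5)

# 56. sense(dir→south) => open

# 57. push(x→south) => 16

# 58. move(dir→south) => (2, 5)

# 59. sense(dir→south) => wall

# 60. pop() => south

# 61. move(dir→north) => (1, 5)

# 62. pop() => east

# 63. move(dir→west) => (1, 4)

# 64. pop() => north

# 65. move(dir→south) => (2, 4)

# 66. sense(dir→south) => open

# 67. push(x→south) => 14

# 68. move(dir→south) => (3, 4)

# 69. sense(dir→south) => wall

# 70. pop() => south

# 71. move(dir→north) => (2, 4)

# 72. pop() => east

# 73. move(dir→west) => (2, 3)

# 74. pop() => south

# 75. move(dir→north) => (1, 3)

# 76. pop() => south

# 77. move(dir→north) => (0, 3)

# 78. pop() => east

# 79. move(dir→west) => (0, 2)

# 80. sense(dir→west) => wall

# 81. pop() => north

# 82. move(dir→south) => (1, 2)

# 83. pop() => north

# 84. move(dir→south) => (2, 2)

# 85. sense(dir→south) => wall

# 86. pop() => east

# 87. move(dir→west) => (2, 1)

# 88. pop() => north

# 89. move(dir→south) => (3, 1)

# 90. pop() => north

# 91. move(dir→south) => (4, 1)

# 92. sense(dir→east) => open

# 93. push(x→east) => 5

# 94. move(dir→east) => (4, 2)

# 95. sense(dir→south) => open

# 96. push(x→south) => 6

# 97. move(dir→south) => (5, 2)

# 98. sense(dir→south) => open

# 99. push(x→south) => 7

# 100. move(dir→south) => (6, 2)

# 101. sense(dir→south) => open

# 102. push(x→south) => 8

# 103. move(dir→south) => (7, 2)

# 104. sense(dir→south) => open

# 105. push(x→south) => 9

# 106. move(dir→south) => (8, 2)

# 107. sense(dir→east) => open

# 108. push(x→east) => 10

# 109. move(dir→east) => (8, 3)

# 110. sense(dir→north) => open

# 111. push(x→north) => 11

# 112. move(dir→north) => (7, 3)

# 113. sense(dir→north) => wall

# 114. sense(dir→east) => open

# 115. push(x→east) => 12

# 116. move(dir→east) => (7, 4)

# 117. sense(dir→north) => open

# 118. push(x→north) => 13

# 119. move(dir→north) => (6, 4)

# 120. sense(dir→north) => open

# 121. push(x→north) => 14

# 122. move(dir→north) => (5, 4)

# 123. sense(dir→east) => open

# 124. push(x→east) => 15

# 125. move(dir→east) => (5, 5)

# 126. sense(dir→north) => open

# 127. push(x→north) => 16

# 128. move(dir→north) => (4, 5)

# 129. pop() => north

# 130. move(dir→south) => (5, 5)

# 131. sense(dir→south) => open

# 132. push(x→south) => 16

# 133. move(dir→south) => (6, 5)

# 134. sense(dir→south) => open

# 135. push(x→south) => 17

# 136. move(dir→south) => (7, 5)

# 137. sense(dir→south) => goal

# 138. move(dir→south) => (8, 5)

Answer: (8, 5)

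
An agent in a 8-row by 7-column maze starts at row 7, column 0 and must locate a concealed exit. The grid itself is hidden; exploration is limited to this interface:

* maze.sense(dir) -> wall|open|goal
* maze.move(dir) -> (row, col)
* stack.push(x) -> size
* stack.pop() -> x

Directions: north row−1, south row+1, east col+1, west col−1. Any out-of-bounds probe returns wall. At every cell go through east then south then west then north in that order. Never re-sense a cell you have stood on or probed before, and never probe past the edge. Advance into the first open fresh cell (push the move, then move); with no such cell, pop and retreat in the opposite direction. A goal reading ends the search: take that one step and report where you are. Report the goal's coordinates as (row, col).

-> maze.sense(dir='east')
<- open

-> stack.push(x='east')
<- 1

-> maze.move(dir='east')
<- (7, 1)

-> maze.sense(dir='east')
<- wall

-> maze.sense(dir='north')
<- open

-> stack.push(x='north')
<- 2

-> maze.move(dir='north')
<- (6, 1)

-> maze.sense(dir='east')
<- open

-> stack.push(x='east')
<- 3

-> maze.move(dir='east')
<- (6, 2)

-> maze.sense(dir='east')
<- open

-> stack.push(x='east')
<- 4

-> maze.move(dir='east')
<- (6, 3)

-> maze.sense(dir='east')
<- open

-> stack.push(x='east')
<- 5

-> maze.move(dir='east')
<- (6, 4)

-> maze.sense(dir='east')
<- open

-> stack.push(x='east')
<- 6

-> maze.move(dir='east')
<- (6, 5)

-> maze.sense(dir='east')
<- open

-> stack.push(x='east')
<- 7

-> maze.move(dir='east')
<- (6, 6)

-> maze.sense(dir='south')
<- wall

-> maze.sense(dir='north')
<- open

-> stack.push(x='north')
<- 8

-> maze.move(dir='north')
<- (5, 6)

-> maze.sense(dir='west')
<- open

-> stack.push(x='west')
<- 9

-> maze.move(dir='west')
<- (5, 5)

-> maze.sense(dir='west')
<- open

-> stack.push(x='west')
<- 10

-> maze.move(dir='west')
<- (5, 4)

-> maze.sense(dir='west')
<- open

-> stack.push(x='west')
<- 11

-> maze.move(dir='west')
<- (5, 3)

-> maze.sense(dir='west')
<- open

-> stack.push(x='west')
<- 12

-> maze.move(dir='west')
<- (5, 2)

-> maze.sense(dir='west')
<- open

-> stack.push(x='west')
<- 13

-> maze.move(dir='west')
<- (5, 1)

-> maze.sense(dir='west')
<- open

-> stack.push(x='west')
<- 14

-> maze.move(dir='west')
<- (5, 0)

-> maze.sense(dir='south')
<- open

-> stack.push(x='south')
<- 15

-> maze.move(dir='south')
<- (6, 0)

-> stack.pop()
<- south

-> maze.move(dir='north')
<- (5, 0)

-> maze.sense(dir='north')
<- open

-> stack.push(x='north')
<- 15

-> maze.move(dir='north')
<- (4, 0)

-> maze.sense(dir='east')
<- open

-> stack.push(x='east')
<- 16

-> maze.move(dir='east')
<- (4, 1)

-> maze.sense(dir='east')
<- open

-> stack.push(x='east')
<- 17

-> maze.move(dir='east')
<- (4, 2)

-> maze.sense(dir='east')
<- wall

-> maze.sense(dir='north')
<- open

-> stack.push(x='north')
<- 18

-> maze.move(dir='north')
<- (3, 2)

-> maze.sense(dir='east')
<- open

-> stack.push(x='east')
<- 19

-> maze.move(dir='east')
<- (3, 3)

-> maze.sense(dir='east')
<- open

-> stack.push(x='east')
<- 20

-> maze.move(dir='east')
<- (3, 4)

-> maze.sense(dir='east')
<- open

-> stack.push(x='east')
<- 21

-> maze.move(dir='east')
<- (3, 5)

-> maze.sense(dir='east')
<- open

-> stack.push(x='east')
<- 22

-> maze.move(dir='east')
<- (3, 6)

-> maze.sense(dir='south')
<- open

-> stack.push(x='south')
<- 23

-> maze.move(dir='south')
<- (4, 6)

-> maze.sense(dir='west')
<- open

-> stack.push(x='west')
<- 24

-> maze.move(dir='west')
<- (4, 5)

-> maze.sense(dir='west')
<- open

-> stack.push(x='west')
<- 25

-> maze.move(dir='west')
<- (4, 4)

-> stack.pop()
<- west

-> maze.move(dir='east')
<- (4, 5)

-> stack.pop()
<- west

-> maze.move(dir='east')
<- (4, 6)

-> stack.pop()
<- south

-> maze.move(dir='north')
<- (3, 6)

-> maze.sense(dir='north')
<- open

-> stack.push(x='north')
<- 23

-> maze.move(dir='north')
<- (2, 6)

-> maze.sense(dir='west')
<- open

-> stack.push(x='west')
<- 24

-> maze.move(dir='west')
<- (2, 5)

-> maze.sense(dir='west')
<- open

-> stack.push(x='west')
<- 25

-> maze.move(dir='west')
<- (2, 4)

-> maze.sense(dir='west')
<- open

-> stack.push(x='west')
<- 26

-> maze.move(dir='west')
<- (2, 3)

-> maze.sense(dir='west')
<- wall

-> maze.sense(dir='north')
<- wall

-> stack.pop()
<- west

-> maze.move(dir='east')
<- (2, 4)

-> maze.sense(dir='north')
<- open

-> stack.push(x='north')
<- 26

-> maze.move(dir='north')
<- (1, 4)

-> maze.sense(dir='east')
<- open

-> stack.push(x='east')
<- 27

-> maze.move(dir='east')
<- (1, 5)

-> maze.sense(dir='east')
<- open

-> stack.push(x='east')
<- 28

-> maze.move(dir='east')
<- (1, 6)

-> maze.sense(dir='north')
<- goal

-> maze.move(dir='north')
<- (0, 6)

Answer: (0, 6)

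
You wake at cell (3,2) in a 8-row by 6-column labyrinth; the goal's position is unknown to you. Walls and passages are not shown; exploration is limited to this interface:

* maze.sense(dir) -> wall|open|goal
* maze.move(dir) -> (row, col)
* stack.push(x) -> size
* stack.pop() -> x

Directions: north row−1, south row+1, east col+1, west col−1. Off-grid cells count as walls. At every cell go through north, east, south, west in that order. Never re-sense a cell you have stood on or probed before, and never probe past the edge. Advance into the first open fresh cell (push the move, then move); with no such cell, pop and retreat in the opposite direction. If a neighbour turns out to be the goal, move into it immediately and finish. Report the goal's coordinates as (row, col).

==> maze.sense(dir: north)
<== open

==> stack.push(x: north)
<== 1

==> maze.move(dir: north)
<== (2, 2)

==> maze.sense(dir: north)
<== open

==> stack.push(x: north)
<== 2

==> maze.move(dir: north)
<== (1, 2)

==> maze.sense(dir: north)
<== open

==> stack.push(x: north)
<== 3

==> maze.move(dir: north)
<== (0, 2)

==> maze.sense(dir: east)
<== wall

==> maze.sense(dir: west)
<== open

==> stack.push(x: west)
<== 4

==> maze.move(dir: west)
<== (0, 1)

==> maze.sense(dir: south)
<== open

==> stack.push(x: south)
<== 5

==> maze.move(dir: south)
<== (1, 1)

==> maze.sense(dir: south)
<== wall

==> maze.sense(dir: west)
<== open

==> stack.push(x: west)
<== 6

==> maze.move(dir: west)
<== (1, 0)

==> maze.sense(dir: north)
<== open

==> stack.push(x: north)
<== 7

==> maze.move(dir: north)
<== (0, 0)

==> stack.pop()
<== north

==> maze.move(dir: south)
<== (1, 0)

==> maze.sense(dir: south)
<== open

==> stack.push(x: south)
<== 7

==> maze.move(dir: south)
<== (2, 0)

==> maze.sense(dir: south)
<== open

==> stack.push(x: south)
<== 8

==> maze.move(dir: south)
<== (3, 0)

==> maze.sense(dir: east)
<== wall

==> maze.sense(dir: south)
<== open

==> stack.push(x: south)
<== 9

==> maze.move(dir: south)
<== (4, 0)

==> maze.sense(dir: east)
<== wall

==> maze.sense(dir: south)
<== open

==> stack.push(x: south)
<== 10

==> maze.move(dir: south)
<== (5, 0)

==> maze.sense(dir: east)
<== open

==> stack.push(x: east)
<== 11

==> maze.move(dir: east)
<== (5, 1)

==> maze.sense(dir: east)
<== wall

==> maze.sense(dir: south)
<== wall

==> stack.pop()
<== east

==> maze.move(dir: west)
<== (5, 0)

==> maze.sense(dir: south)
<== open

==> stack.push(x: south)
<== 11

==> maze.move(dir: south)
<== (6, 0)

==> maze.sense(dir: south)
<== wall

==> stack.pop()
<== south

==> maze.move(dir: north)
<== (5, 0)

==> stack.pop()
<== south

==> maze.move(dir: north)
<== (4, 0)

==> stack.pop()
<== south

==> maze.move(dir: north)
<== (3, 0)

==> stack.pop()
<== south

==> maze.move(dir: north)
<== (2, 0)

==> stack.pop()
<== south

==> maze.move(dir: north)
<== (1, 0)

==> stack.pop()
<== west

==> maze.move(dir: east)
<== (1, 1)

==> stack.pop()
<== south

==> maze.move(dir: north)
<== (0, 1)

==> stack.pop()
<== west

==> maze.move(dir: east)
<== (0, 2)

==> stack.pop()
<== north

==> maze.move(dir: south)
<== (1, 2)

==> maze.sense(dir: east)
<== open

==> stack.push(x: east)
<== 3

==> maze.move(dir: east)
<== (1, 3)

==> maze.sense(dir: east)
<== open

==> stack.push(x: east)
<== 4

==> maze.move(dir: east)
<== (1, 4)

==> maze.sense(dir: north)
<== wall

==> maze.sense(dir: east)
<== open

==> stack.push(x: east)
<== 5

==> maze.move(dir: east)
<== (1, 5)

==> maze.sense(dir: north)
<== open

==> stack.push(x: north)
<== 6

==> maze.move(dir: north)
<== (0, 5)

==> stack.pop()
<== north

==> maze.move(dir: south)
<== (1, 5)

==> maze.sense(dir: south)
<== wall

==> stack.pop()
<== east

==> maze.move(dir: west)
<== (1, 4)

==> maze.sense(dir: south)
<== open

==> stack.push(x: south)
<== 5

==> maze.move(dir: south)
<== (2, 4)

==> maze.sense(dir: south)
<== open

==> stack.push(x: south)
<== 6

==> maze.move(dir: south)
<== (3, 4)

==> maze.sense(dir: east)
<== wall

==> maze.sense(dir: south)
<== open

==> stack.push(x: south)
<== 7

==> maze.move(dir: south)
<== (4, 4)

==> maze.sense(dir: east)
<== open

==> stack.push(x: east)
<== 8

==> maze.move(dir: east)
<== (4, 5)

==> maze.sense(dir: south)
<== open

==> stack.push(x: south)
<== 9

==> maze.move(dir: south)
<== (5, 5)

==> maze.sense(dir: south)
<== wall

==> maze.sense(dir: west)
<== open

==> stack.push(x: west)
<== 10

==> maze.move(dir: west)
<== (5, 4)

==> maze.sense(dir: south)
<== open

==> stack.push(x: south)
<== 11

==> maze.move(dir: south)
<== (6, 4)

==> maze.sense(dir: south)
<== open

==> stack.push(x: south)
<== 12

==> maze.move(dir: south)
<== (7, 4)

==> maze.sense(dir: east)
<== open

==> stack.push(x: east)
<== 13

==> maze.move(dir: east)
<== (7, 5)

==> stack.pop()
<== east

==> maze.move(dir: west)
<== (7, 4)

==> maze.sense(dir: west)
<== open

==> stack.push(x: west)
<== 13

==> maze.move(dir: west)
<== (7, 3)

==> maze.sense(dir: north)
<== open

==> stack.push(x: north)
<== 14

==> maze.move(dir: north)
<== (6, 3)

==> maze.sense(dir: north)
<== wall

==> maze.sense(dir: west)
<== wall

==> stack.pop()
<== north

==> maze.move(dir: south)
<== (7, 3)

==> maze.sense(dir: west)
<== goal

==> maze.move(dir: west)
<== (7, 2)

Answer: (7, 2)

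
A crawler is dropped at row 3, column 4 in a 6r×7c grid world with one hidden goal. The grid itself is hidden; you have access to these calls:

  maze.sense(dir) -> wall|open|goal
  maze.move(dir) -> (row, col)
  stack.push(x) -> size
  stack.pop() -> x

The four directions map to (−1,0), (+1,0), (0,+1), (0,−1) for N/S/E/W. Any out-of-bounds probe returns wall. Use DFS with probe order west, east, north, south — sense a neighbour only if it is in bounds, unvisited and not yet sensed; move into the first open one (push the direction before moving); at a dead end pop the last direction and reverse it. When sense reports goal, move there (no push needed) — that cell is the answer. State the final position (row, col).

>>> maze.sense dir→west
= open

>>> stack.push x→west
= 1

>>> maze.move dir→west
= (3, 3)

>>> maze.sense dir→west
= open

>>> stack.push x→west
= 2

>>> maze.move dir→west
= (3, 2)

>>> maze.sense dir→west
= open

>>> stack.push x→west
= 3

>>> maze.move dir→west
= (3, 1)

>>> maze.sense dir→west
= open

>>> stack.push x→west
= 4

>>> maze.move dir→west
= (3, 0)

>>> maze.sense dir→north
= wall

>>> maze.sense dir→south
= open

>>> stack.push x→south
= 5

>>> maze.move dir→south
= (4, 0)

>>> maze.sense dir→east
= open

>>> stack.push x→east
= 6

>>> maze.move dir→east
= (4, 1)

>>> maze.sense dir→east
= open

>>> stack.push x→east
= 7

>>> maze.move dir→east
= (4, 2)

>>> maze.sense dir→east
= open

>>> stack.push x→east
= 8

>>> maze.move dir→east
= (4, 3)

>>> maze.sense dir→east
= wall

>>> maze.sense dir→south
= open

>>> stack.push x→south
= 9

>>> maze.move dir→south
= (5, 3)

>>> maze.sense dir→west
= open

>>> stack.push x→west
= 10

>>> maze.move dir→west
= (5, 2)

>>> maze.sense dir→west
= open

>>> stack.push x→west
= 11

>>> maze.move dir→west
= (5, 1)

>>> maze.sense dir→west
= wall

>>> stack.pop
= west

>>> maze.move dir→east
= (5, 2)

>>> stack.pop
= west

>>> maze.move dir→east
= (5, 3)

>>> maze.sense dir→east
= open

>>> stack.push x→east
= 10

>>> maze.move dir→east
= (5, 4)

>>> maze.sense dir→east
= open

>>> stack.push x→east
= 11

>>> maze.move dir→east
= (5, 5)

>>> maze.sense dir→east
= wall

>>> maze.sense dir→north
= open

>>> stack.push x→north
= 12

>>> maze.move dir→north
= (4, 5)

>>> maze.sense dir→east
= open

>>> stack.push x→east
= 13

>>> maze.move dir→east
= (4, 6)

>>> maze.sense dir→north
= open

>>> stack.push x→north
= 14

>>> maze.move dir→north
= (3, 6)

>>> maze.sense dir→west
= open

>>> stack.push x→west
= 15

>>> maze.move dir→west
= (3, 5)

>>> maze.sense dir→north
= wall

>>> stack.pop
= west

>>> maze.move dir→east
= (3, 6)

>>> maze.sense dir→north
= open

>>> stack.push x→north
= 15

>>> maze.move dir→north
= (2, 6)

>>> maze.sense dir→north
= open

>>> stack.push x→north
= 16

>>> maze.move dir→north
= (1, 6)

>>> maze.sense dir→west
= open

>>> stack.push x→west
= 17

>>> maze.move dir→west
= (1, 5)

>>> maze.sense dir→west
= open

>>> stack.push x→west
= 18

>>> maze.move dir→west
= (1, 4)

>>> maze.sense dir→west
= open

>>> stack.push x→west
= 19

>>> maze.move dir→west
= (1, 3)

>>> maze.sense dir→west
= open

>>> stack.push x→west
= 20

>>> maze.move dir→west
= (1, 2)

>>> maze.sense dir→west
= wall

>>> maze.sense dir→north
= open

>>> stack.push x→north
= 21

>>> maze.move dir→north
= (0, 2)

>>> maze.sense dir→west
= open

>>> stack.push x→west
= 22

>>> maze.move dir→west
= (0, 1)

>>> maze.sense dir→west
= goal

>>> maze.move dir→west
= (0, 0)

Answer: (0, 0)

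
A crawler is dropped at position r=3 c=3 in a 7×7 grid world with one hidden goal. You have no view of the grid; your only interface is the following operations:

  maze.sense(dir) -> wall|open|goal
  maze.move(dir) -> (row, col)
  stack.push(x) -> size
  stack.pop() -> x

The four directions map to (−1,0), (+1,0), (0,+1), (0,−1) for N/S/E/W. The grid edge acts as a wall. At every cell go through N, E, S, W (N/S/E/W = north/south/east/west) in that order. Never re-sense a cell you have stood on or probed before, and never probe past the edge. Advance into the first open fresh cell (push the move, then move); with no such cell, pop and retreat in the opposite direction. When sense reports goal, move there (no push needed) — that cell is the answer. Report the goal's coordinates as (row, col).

Next I call maze.sense(dir→north), which returns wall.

Invoking maze.sense(dir→east), giving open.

I run stack.push(x→east), : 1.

I call maze.move(dir→east), giving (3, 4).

Then maze.sense(dir→north), — result: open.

I run stack.push(x→north), which returns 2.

I call maze.move(dir→north), and observe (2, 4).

Then maze.sense(dir→north), : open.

Invoking stack.push(x→north), which returns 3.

I use maze.move(dir→north), yielding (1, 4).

Invoking maze.sense(dir→north), and see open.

I run stack.push(x→north), and observe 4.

I try maze.move(dir→north), giving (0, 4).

Then maze.sense(dir→east), → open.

Next I call stack.push(x→east), — result: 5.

Next I call maze.move(dir→east), giving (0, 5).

Invoking maze.sense(dir→east), and see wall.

Invoking maze.sense(dir→south), — result: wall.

I run stack.pop, → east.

I call maze.move(dir→west), — result: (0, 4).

Calling maze.sense(dir→west), and get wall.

Then stack.pop, and observe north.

I use maze.move(dir→south), → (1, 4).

Now I run maze.sense(dir→west), yielding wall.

I invoke stack.pop(), which returns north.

Next I call maze.move(dir→south), and get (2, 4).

Next I call maze.sense(dir→east), and get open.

Then stack.push(x→east), → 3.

I run maze.move(dir→east), and see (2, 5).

I invoke maze.sense(dir→east), and get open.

Invoking stack.push(x→east), → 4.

Now I run maze.move(dir→east), yielding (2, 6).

Then maze.sense(dir→north), and observe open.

I try stack.push(x→north), which returns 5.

I use maze.move(dir→north), : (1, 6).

I call stack.pop(), — result: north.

I invoke maze.move(dir→south), and observe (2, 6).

Using maze.sense(dir→south), and get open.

I call stack.push(x→south), yielding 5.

I invoke maze.move(dir→south), and get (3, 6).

I try maze.sense(dir→south), → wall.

Using maze.sense(dir→west), yielding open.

Now I run stack.push(x→west), → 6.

I call maze.move(dir→west), yielding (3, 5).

Invoking maze.sense(dir→south), : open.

I run stack.push(x→south), → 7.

I invoke maze.move(dir→south), yielding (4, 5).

Then maze.sense(dir→south), yielding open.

Now I run stack.push(x→south), — result: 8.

Using maze.move(dir→south), and observe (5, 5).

I call maze.sense(dir→east), : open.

Then stack.push(x→east), yielding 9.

Then maze.move(dir→east), — result: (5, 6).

Then maze.sense(dir→south), yielding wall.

I run stack.pop(), → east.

I run maze.move(dir→west), which returns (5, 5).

I run maze.sense(dir→south), giving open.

Calling stack.push(x→south), — result: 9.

Using maze.move(dir→south), which returns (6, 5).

I run maze.sense(dir→west), and see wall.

Next I call stack.pop(), giving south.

I invoke maze.move(dir→north), and see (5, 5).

I try maze.sense(dir→west), : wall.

Using stack.pop, giving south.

Using maze.move(dir→north), which returns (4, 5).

Then maze.sense(dir→west), — result: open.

I run stack.push(x→west), : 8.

I run maze.move(dir→west), and observe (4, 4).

I call maze.sense(dir→west), giving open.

I call stack.push(x→west), and get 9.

I try maze.move(dir→west), → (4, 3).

I invoke maze.sense(dir→south), and observe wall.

I run maze.sense(dir→west), yielding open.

I try stack.push(x→west), and get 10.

I invoke maze.move(dir→west), and get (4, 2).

Invoking maze.sense(dir→north), and get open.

I try stack.push(x→north), and get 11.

Calling maze.move(dir→north), and see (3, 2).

Next I call maze.sense(dir→north), yielding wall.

I run maze.sense(dir→west), which returns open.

Now I run stack.push(x→west), giving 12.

Next I call maze.move(dir→west), and get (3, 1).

Next I call maze.sense(dir→north), and get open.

Using stack.push(x→north), — result: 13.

I use maze.move(dir→north), and see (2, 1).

Then maze.sense(dir→north), and see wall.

I run maze.sense(dir→west), and see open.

Next I call stack.push(x→west), and get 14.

Invoking maze.move(dir→west), and get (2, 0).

I invoke maze.sense(dir→north), and see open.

Then stack.push(x→north), and get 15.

Next I call maze.move(dir→north), yielding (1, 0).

Invoking maze.sense(dir→north), yielding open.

Using stack.push(x→north), and get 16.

Using maze.move(dir→north), and observe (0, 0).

Using maze.sense(dir→east), which returns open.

Using stack.push(x→east), and observe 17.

I use maze.move(dir→east), which returns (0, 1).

Invoking maze.sense(dir→east), : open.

Next I call stack.push(x→east), — result: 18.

I call maze.move(dir→east), → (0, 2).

I try maze.sense(dir→south), → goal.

Calling maze.move(dir→south), which returns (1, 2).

Answer: (1, 2)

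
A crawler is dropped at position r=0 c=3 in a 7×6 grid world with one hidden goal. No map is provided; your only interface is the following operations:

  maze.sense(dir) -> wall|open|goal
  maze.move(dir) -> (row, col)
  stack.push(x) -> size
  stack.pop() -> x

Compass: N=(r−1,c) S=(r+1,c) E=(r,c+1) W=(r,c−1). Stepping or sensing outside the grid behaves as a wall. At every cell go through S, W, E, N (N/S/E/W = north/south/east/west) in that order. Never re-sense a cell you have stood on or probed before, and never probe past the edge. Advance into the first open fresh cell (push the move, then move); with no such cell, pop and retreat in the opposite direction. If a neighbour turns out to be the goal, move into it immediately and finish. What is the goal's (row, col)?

·→ maze.sense(dir='south')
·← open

·→ stack.push(x='south')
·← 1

·→ maze.move(dir='south')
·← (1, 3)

·→ maze.sense(dir='south')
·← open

·→ stack.push(x='south')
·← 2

·→ maze.move(dir='south')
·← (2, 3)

·→ maze.sense(dir='south')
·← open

·→ stack.push(x='south')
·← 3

·→ maze.move(dir='south')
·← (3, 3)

·→ maze.sense(dir='south')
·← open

·→ stack.push(x='south')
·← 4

·→ maze.move(dir='south')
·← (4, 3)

·→ maze.sense(dir='south')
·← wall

·→ maze.sense(dir='west')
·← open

·→ stack.push(x='west')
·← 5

·→ maze.move(dir='west')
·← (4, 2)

·→ maze.sense(dir='south')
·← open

·→ stack.push(x='south')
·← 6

·→ maze.move(dir='south')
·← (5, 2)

·→ maze.sense(dir='south')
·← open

·→ stack.push(x='south')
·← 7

·→ maze.move(dir='south')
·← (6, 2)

·→ maze.sense(dir='west')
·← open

·→ stack.push(x='west')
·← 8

·→ maze.move(dir='west')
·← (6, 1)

·→ maze.sense(dir='west')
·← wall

·→ maze.sense(dir='north')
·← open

·→ stack.push(x='north')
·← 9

·→ maze.move(dir='north')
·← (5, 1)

·→ maze.sense(dir='west')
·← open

·→ stack.push(x='west')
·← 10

·→ maze.move(dir='west')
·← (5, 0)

·→ maze.sense(dir='north')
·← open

·→ stack.push(x='north')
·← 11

·→ maze.move(dir='north')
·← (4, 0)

·→ maze.sense(dir='east')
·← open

·→ stack.push(x='east')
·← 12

·→ maze.move(dir='east')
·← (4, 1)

·→ maze.sense(dir='north')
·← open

·→ stack.push(x='north')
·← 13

·→ maze.move(dir='north')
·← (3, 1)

·→ maze.sense(dir='west')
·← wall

·→ maze.sense(dir='east')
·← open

·→ stack.push(x='east')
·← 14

·→ maze.move(dir='east')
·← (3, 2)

·→ maze.sense(dir='north')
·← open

·→ stack.push(x='north')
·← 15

·→ maze.move(dir='north')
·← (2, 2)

·→ maze.sense(dir='west')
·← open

·→ stack.push(x='west')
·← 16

·→ maze.move(dir='west')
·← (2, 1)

·→ maze.sense(dir='west')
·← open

·→ stack.push(x='west')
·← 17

·→ maze.move(dir='west')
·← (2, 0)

·→ maze.sense(dir='north')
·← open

·→ stack.push(x='north')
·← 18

·→ maze.move(dir='north')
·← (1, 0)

·→ maze.sense(dir='east')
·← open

·→ stack.push(x='east')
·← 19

·→ maze.move(dir='east')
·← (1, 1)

·→ maze.sense(dir='east')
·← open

·→ stack.push(x='east')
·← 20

·→ maze.move(dir='east')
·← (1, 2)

·→ maze.sense(dir='north')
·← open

·→ stack.push(x='north')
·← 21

·→ maze.move(dir='north')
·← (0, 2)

·→ maze.sense(dir='west')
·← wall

·→ stack.pop()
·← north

·→ maze.move(dir='south')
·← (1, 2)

·→ stack.pop()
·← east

·→ maze.move(dir='west')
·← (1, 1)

·→ stack.pop()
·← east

·→ maze.move(dir='west')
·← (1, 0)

·→ maze.sense(dir='north')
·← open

·→ stack.push(x='north')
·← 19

·→ maze.move(dir='north')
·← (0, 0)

·→ stack.pop()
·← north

·→ maze.move(dir='south')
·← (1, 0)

·→ stack.pop()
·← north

·→ maze.move(dir='south')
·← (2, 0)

·→ stack.pop()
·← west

·→ maze.move(dir='east')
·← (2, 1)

·→ stack.pop()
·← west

·→ maze.move(dir='east')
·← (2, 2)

·→ stack.pop()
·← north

·→ maze.move(dir='south')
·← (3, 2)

·→ stack.pop()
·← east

·→ maze.move(dir='west')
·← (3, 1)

·→ stack.pop()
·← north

·→ maze.move(dir='south')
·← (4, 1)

·→ stack.pop()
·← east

·→ maze.move(dir='west')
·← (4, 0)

·→ stack.pop()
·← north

·→ maze.move(dir='south')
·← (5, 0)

·→ stack.pop()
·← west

·→ maze.move(dir='east')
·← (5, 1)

·→ stack.pop()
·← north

·→ maze.move(dir='south')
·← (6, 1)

·→ stack.pop()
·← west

·→ maze.move(dir='east')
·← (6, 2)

·→ maze.sense(dir='east')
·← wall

·→ stack.pop()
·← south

·→ maze.move(dir='north')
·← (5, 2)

·→ stack.pop()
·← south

·→ maze.move(dir='north')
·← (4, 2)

·→ stack.pop()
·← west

·→ maze.move(dir='east')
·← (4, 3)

·→ maze.sense(dir='east')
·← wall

·→ stack.pop()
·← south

·→ maze.move(dir='north')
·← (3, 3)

·→ maze.sense(dir='east')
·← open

·→ stack.push(x='east')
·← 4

·→ maze.move(dir='east')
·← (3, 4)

·→ maze.sense(dir='east')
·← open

·→ stack.push(x='east')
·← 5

·→ maze.move(dir='east')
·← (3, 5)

·→ maze.sense(dir='south')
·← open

·→ stack.push(x='south')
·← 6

·→ maze.move(dir='south')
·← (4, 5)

·→ maze.sense(dir='south')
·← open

·→ stack.push(x='south')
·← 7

·→ maze.move(dir='south')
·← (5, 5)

·→ maze.sense(dir='south')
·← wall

·→ maze.sense(dir='west')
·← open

·→ stack.push(x='west')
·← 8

·→ maze.move(dir='west')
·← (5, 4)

·→ maze.sense(dir='south')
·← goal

·→ maze.move(dir='south')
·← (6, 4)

Answer: (6, 4)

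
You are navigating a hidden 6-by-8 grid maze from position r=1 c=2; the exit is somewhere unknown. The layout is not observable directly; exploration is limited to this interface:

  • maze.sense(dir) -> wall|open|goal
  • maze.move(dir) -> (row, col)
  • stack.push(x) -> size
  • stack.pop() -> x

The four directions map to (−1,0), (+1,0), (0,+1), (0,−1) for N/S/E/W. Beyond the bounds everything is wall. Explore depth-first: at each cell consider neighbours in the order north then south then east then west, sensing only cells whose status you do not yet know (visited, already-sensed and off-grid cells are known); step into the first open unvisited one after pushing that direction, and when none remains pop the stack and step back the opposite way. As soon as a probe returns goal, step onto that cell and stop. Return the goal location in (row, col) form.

Now I run maze.sense passing dir='north', and see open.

I run stack.push passing x='north', which returns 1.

I run maze.move passing dir='north', and see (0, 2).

I call maze.sense passing dir='east', and observe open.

I use stack.push passing x='east', : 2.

Then maze.move passing dir='east', and see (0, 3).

Next I call maze.sense passing dir='south', which returns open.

Then stack.push passing x='south', and see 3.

Invoking maze.move passing dir='south', and get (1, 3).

I invoke maze.sense passing dir='south', → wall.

Using maze.sense passing dir='east', giving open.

Calling stack.push passing x='east', yielding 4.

Using maze.move passing dir='east', and see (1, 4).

Using maze.sense passing dir='north', : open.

Using stack.push passing x='north', yielding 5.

Then maze.move passing dir='north', : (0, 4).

Now I run maze.sense passing dir='east', and get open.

Next I call stack.push passing x='east', — result: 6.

I call maze.move passing dir='east', — result: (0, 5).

Now I run maze.sense passing dir='south', and see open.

I use stack.push passing x='south', and get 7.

Using maze.move passing dir='south', and see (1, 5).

Invoking maze.sense passing dir='south', giving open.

I invoke stack.push passing x='south', — result: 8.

Next I call maze.move passing dir='south', and observe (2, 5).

Then maze.sense passing dir='south', which returns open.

Now I run stack.push passing x='south', and see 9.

Invoking maze.move passing dir='south', giving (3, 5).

Calling maze.sense passing dir='south', yielding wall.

I run maze.sense passing dir='east', and get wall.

I use maze.sense passing dir='west', and observe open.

Now I run stack.push passing x='west', and see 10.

Now I run maze.move passing dir='west', and get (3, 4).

Using maze.sense passing dir='north', yielding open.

Next I call stack.push passing x='north', : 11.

I try maze.move passing dir='north', yielding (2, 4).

I invoke stack.pop, — result: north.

I call maze.move passing dir='south', giving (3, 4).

I try maze.sense passing dir='south', — result: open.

I call stack.push passing x='south', and see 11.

I run maze.move passing dir='south', and observe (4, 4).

I try maze.sense passing dir='south', : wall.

I call maze.sense passing dir='west', which returns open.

I use stack.push passing x='west', yielding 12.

Next I call maze.move passing dir='west', giving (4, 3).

Now I run maze.sense passing dir='north', giving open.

I call stack.push passing x='north', → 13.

Using maze.move passing dir='north', yielding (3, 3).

Calling maze.sense passing dir='west', → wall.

I call stack.pop(), : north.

I call maze.move passing dir='south', yielding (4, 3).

Now I run maze.sense passing dir='south', — result: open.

Now I run stack.push passing x='south', and get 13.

I use maze.move passing dir='south', yielding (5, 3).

I invoke maze.sense passing dir='west', which returns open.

Invoking stack.push passing x='west', and observe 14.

Then maze.move passing dir='west', and see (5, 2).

Next I call maze.sense passing dir='north', and observe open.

I run stack.push passing x='north', → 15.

I use maze.move passing dir='north', — result: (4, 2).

Invoking maze.sense passing dir='west', giving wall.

Next I call stack.pop, giving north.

Next I call maze.move passing dir='south', and see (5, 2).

I try maze.sense passing dir='west', which returns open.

Now I run stack.push passing x='west', which returns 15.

Now I run maze.move passing dir='west', : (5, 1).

Calling maze.sense passing dir='west', → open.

I call stack.push passing x='west', — result: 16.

I invoke maze.move passing dir='west', which returns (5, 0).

Then maze.sense passing dir='north', yielding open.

I try stack.push passing x='north', yielding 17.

Using maze.move passing dir='north', : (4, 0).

Using maze.sense passing dir='north', giving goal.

I invoke maze.move passing dir='north', yielding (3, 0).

Answer: (3, 0)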